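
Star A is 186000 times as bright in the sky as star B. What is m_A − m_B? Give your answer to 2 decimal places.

m_A − m_B ≈ -13.17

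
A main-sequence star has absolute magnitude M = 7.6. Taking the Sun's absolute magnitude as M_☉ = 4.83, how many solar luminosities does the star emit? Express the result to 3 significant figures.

M − M_☉ = 7.6 − 4.83 = 2.770
L/L_☉ = 10^(−0.4 (M − M_☉)) = 10^-1.108 = 0.07798

L/L_☉ ≈ 0.0780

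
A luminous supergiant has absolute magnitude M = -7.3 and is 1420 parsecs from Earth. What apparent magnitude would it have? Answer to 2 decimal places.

m ≈ 3.46

m = M + 5 log₁₀ d − 5 = -7.3 + 5·3.1523 − 5 = 3.461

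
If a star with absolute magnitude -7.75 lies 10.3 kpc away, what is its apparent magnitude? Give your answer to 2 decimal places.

d = 10.3 kpc = 10300 pc
m = M + 5 log₁₀ d − 5 = -7.75 + 5·4.0128 − 5 = 7.314

m ≈ 7.31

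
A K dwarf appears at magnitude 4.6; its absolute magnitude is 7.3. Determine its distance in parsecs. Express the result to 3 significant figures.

d ≈ 2.88 pc

μ = m − M = -2.700
m − M = 5 log₁₀ d − 5
log₁₀ d = (m − M)/5 + 1 = 0.4600
d = 10^0.4600 = 2.884 pc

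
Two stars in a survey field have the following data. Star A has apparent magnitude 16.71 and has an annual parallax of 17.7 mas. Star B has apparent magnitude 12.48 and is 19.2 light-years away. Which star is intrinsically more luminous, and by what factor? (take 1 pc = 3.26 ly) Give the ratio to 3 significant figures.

Star A is more luminous, by a factor of 1.87.

Star A: p = 17.7 mas = 0.0177″ → d = 1/p = 56.50 pc
Star A: M = m − 5 log₁₀ d + 5 = 16.71 − 5·1.7520 + 5 = 12.950
Star B: d = 19.2 ly / 3.26 = 5.890 pc
Star B: M = m − 5 log₁₀ d + 5 = 12.48 − 5·0.7701 + 5 = 13.630
ΔM = M_A − M_B = 12.950 − (13.630) = -0.680; smaller M is more luminous → Star A.
L ratio = 10^(0.4 |ΔM|) = 10^0.272 = 1.870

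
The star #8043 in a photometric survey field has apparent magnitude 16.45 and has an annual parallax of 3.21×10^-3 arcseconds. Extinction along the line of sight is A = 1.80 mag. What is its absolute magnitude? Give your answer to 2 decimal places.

M ≈ 7.18

d = 1/p = 1/3.21×10^-3″ = 311.5 pc
5 log₁₀(d/10 pc) = 5 log₁₀(311.5) − 5 = 7.467
M = m − 5 log₁₀(d/10) − A = 16.45 − 7.467 − 1.80 = 7.183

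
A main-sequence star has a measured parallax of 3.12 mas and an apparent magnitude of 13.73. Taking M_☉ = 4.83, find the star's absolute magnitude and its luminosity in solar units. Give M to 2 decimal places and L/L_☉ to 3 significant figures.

M ≈ 6.20; L/L_☉ ≈ 0.283

d = 1/p = 1000/3.12 mas = 320.5 pc
M = m − 5 log₁₀ d + 5 = 13.73 − 5·2.5058 + 5 = 6.201
M − M_☉ = 6.201 − 4.83 = 1.371
L/L_☉ = 10^(−0.4 × 1.371) = 0.2829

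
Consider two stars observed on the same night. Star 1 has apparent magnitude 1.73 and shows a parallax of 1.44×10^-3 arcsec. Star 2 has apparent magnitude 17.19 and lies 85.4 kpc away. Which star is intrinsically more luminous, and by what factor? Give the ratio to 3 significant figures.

Star 1: d = 1/p = 1/1.44×10^-3″ = 694.4 pc
Star 1: M = m − 5 log₁₀ d + 5 = 1.73 − 5·2.8416 + 5 = -7.478
Star 2: d = 85.4 kpc = 85400 pc
Star 2: M = m − 5 log₁₀ d + 5 = 17.19 − 5·4.9315 + 5 = -2.467
ΔM = M_1 − M_2 = -7.478 − (-2.467) = -5.011; smaller M is more luminous → Star 1.
L ratio = 10^(0.4 |ΔM|) = 10^2.004 = 101.0

Star 1 is more luminous, by a factor of 101.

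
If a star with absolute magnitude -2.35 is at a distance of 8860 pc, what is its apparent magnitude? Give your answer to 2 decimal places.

m ≈ 12.39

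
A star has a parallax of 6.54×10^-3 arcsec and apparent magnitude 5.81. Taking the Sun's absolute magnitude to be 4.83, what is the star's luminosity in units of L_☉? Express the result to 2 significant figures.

d = 1/p = 1/6.54×10^-3″ = 152.9 pc
M = m − 5 log₁₀ d + 5 = 5.81 − 5·2.1844 + 5 = -0.112
M − M_☉ = -0.112 − 4.83 = -4.942
L/L_☉ = 10^(−0.4 × -4.942) = 94.81

L/L_☉ ≈ 95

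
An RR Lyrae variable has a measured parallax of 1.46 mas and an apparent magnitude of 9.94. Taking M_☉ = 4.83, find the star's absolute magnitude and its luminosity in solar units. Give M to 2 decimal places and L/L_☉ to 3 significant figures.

M ≈ 0.76; L/L_☉ ≈ 42.4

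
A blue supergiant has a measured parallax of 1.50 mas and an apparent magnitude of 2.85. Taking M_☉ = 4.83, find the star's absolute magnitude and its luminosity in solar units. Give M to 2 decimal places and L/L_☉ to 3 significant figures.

d = 1/p = 1000/1.50 mas = 666.7 pc
M = m − 5 log₁₀ d + 5 = 2.85 − 5·2.8239 + 5 = -6.270
M − M_☉ = -6.270 − 4.83 = -11.100
L/L_☉ = 10^(−0.4 × -11.100) = 27530

M ≈ -6.27; L/L_☉ ≈ 27500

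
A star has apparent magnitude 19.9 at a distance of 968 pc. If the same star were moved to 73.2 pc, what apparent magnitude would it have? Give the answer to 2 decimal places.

Flux ∝ 1/d², so Δm = 5 log₁₀(d₂/d₁) = 5 log₁₀(73.2/968) = -5.607
m₂ = m₁ + Δm = 19.9 + (-5.607) = 14.293

m ≈ 14.29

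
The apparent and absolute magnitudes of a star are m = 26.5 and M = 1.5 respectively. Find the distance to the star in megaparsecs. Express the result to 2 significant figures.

d ≈ 1.0 Mpc

Distance modulus: m − M = 26.5 − (1.5) = 25.000
m − M = 5 log₁₀ d − 5
log₁₀ d = (m − M)/5 + 1 = 6.0000
d = 10^6.0000 = 1.000×10^6 pc
= 1.000 Mpc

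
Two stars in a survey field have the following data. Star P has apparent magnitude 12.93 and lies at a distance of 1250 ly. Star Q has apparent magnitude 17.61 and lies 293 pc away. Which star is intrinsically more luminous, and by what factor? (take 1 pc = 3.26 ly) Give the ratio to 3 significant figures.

Star P: d = 1250 ly / 3.26 = 383.4 pc
Star P: M = m − 5 log₁₀ d + 5 = 12.93 − 5·2.5837 + 5 = 5.012
Star Q: M = m − 5 log₁₀ d + 5 = 17.61 − 5·2.4669 + 5 = 10.276
ΔM = M_P − M_Q = 5.012 − (10.276) = -5.264; smaller M is more luminous → Star P.
L ratio = 10^(0.4 |ΔM|) = 10^2.106 = 127.5

Star P is more luminous, by a factor of 128.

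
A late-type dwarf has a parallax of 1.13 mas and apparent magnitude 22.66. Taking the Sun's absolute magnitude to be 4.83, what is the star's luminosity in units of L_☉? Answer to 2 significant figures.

L/L_☉ ≈ 5.8×10^-4

d = 1/p = 1000/1.13 mas = 885.0 pc
M = m − 5 log₁₀ d + 5 = 22.66 − 5·2.9469 + 5 = 12.925
M − M_☉ = 12.925 − 4.83 = 8.095
L/L_☉ = 10^(−0.4 × 8.095) = 5.779×10^-4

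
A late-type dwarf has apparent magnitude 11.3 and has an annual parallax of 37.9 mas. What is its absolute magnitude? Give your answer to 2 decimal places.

p = 37.9 mas = 0.0379″ → d = 1/p = 26.39 pc
5 log₁₀(d/10 pc) = 5 log₁₀(26.39) − 5 = 2.107
M = m − 5 log₁₀(d/10) = 11.3 − 2.107 = 9.193

M ≈ 9.19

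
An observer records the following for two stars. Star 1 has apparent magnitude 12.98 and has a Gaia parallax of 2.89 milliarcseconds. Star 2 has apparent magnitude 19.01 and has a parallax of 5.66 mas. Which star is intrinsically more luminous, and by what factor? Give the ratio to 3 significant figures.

Star 1 is more luminous, by a factor of 990.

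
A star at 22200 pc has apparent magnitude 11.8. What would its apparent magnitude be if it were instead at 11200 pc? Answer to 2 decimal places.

m ≈ 10.31

Flux ∝ 1/d², so Δm = 5 log₁₀(d₂/d₁) = 5 log₁₀(11200/22200) = -1.486
m₂ = m₁ + Δm = 11.8 + (-1.486) = 10.314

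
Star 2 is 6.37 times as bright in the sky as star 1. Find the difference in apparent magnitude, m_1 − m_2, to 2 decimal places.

Pogson: Δm = −2.5 log₁₀(ratio) = −2.5 log₁₀(6.37) = −2.5 × 0.8041 = -2.010
Star 2 is brighter so has the smaller magnitude: m_1 − m_2 is positive.

m_1 − m_2 ≈ 2.01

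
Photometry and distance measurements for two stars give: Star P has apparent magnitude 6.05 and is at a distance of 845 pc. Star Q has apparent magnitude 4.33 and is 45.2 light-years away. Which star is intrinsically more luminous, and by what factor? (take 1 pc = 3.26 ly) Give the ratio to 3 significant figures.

Star P: M = m − 5 log₁₀ d + 5 = 6.05 − 5·2.9269 + 5 = -3.584
Star Q: d = 45.2 ly / 3.26 = 13.87 pc
Star Q: M = m − 5 log₁₀ d + 5 = 4.33 − 5·1.1419 + 5 = 3.620
ΔM = M_P − M_Q = -3.584 − (3.620) = -7.205; smaller M is more luminous → Star P.
L ratio = 10^(0.4 |ΔM|) = 10^2.882 = 761.9

Star P is more luminous, by a factor of 762.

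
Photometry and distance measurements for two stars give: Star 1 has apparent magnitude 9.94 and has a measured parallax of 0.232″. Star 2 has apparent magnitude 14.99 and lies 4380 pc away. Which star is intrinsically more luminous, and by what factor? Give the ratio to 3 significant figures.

Star 1: d = 1/p = 1/0.232″ = 4.310 pc
Star 1: M = m − 5 log₁₀ d + 5 = 9.94 − 5·0.6345 + 5 = 11.767
Star 2: M = m − 5 log₁₀ d + 5 = 14.99 − 5·3.6415 + 5 = 1.783
ΔM = M_1 − M_2 = 11.767 − (1.783) = 9.985; smaller M is more luminous → Star 2.
L ratio = 10^(0.4 |ΔM|) = 10^3.994 = 9861

Star 2 is more luminous, by a factor of 9860.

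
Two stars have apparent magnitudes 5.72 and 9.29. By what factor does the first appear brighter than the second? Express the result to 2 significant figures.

Magnitude difference = -3.57
Flux ratio = 10^(−0.4 Δm) = 10^(−0.4 × -3.57) = 10^1.428 = 26.79

27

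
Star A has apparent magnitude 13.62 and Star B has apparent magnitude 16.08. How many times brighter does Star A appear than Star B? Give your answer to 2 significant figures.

9.6

Δm = 13.62 − (16.08) = -2.46
Flux ratio = 10^(−0.4 Δm) = 10^(−0.4 × -2.46) = 10^0.984 = 9.638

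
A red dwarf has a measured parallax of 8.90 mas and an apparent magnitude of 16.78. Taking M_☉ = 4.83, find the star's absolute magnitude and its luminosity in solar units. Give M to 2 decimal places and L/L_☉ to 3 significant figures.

M ≈ 11.53; L/L_☉ ≈ 2.10×10^-3

d = 1/p = 1000/8.90 mas = 112.4 pc
M = m − 5 log₁₀ d + 5 = 16.78 − 5·2.0506 + 5 = 11.527
M − M_☉ = 11.527 − 4.83 = 6.697
L/L_☉ = 10^(−0.4 × 6.697) = 2.095×10^-3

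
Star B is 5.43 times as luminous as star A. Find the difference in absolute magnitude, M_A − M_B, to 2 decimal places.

Pogson: ΔM = −2.5 log₁₀(ratio) = −2.5 log₁₀(5.43) = −2.5 × 0.7348 = -1.837
Star B is brighter so has the smaller magnitude: M_A − M_B is positive.

M_A − M_B ≈ 1.84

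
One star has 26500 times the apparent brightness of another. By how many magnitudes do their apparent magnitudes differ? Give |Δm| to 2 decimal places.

|Δm| ≈ 11.06

Pogson: Δm = −2.5 log₁₀(ratio) = −2.5 log₁₀(26500) = −2.5 × 4.4232 = -11.058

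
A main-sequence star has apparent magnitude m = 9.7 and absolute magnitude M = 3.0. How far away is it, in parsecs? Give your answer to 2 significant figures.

d ≈ 220 pc

Distance modulus: m − M = 9.7 − (3.0) = 6.700
m − M = 5 log₁₀ d − 5
log₁₀ d = (m − M)/5 + 1 = 2.3400
d = 10^2.3400 = 218.8 pc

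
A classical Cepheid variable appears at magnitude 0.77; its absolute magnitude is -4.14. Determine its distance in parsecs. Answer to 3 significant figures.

Distance modulus: m − M = 0.77 − (-4.14) = 4.910
m − M = 5 log₁₀ d − 5
log₁₀ d = (m − M)/5 + 1 = 1.9820
d = 10^1.9820 = 95.94 pc

d ≈ 95.9 pc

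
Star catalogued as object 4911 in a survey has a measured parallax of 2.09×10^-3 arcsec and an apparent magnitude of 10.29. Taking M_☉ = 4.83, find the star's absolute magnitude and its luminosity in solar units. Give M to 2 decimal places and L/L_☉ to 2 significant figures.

d = 1/p = 1/2.09×10^-3″ = 478.5 pc
M = m − 5 log₁₀ d + 5 = 10.29 − 5·2.6799 + 5 = 1.891
M − M_☉ = 1.891 − 4.83 = -2.939
L/L_☉ = 10^(−0.4 × -2.939) = 14.99

M ≈ 1.89; L/L_☉ ≈ 15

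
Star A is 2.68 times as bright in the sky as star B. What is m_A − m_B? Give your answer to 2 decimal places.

Pogson: Δm = −2.5 log₁₀(ratio) = −2.5 log₁₀(2.68) = −2.5 × 0.4281 = -1.070
Star A is brighter, so it has the smaller magnitude: the difference is negative.

m_A − m_B ≈ -1.07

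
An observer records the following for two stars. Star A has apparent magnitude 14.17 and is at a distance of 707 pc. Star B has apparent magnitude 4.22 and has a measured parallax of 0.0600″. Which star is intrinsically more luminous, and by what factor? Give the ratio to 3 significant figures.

Star B is more luminous, by a factor of 5.31.

Star A: M = m − 5 log₁₀ d + 5 = 14.17 − 5·2.8494 + 5 = 4.923
Star B: d = 1/p = 1/0.0600″ = 16.67 pc
Star B: M = m − 5 log₁₀ d + 5 = 4.22 − 5·1.2218 + 5 = 3.111
ΔM = M_A − M_B = 4.923 − (3.111) = 1.812; smaller M is more luminous → Star B.
L ratio = 10^(0.4 |ΔM|) = 10^0.725 = 5.307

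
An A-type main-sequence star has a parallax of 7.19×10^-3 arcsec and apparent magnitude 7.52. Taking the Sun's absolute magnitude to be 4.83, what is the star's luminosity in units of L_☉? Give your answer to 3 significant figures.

d = 1/p = 1/7.19×10^-3″ = 139.1 pc
M = m − 5 log₁₀ d + 5 = 7.52 − 5·2.1433 + 5 = 1.804
M − M_☉ = 1.804 − 4.83 = -3.026
L/L_☉ = 10^(−0.4 × -3.026) = 16.24

L/L_☉ ≈ 16.2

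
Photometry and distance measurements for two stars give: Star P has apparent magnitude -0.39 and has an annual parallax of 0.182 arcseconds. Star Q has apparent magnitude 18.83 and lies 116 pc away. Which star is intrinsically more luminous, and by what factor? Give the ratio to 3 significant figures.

Star P: d = 1/p = 1/0.182″ = 5.495 pc
Star P: M = m − 5 log₁₀ d + 5 = -0.39 − 5·0.7399 + 5 = 0.910
Star Q: M = m − 5 log₁₀ d + 5 = 18.83 − 5·2.0645 + 5 = 13.508
ΔM = M_P − M_Q = 0.910 − (13.508) = -12.597; smaller M is more luminous → Star P.
L ratio = 10^(0.4 |ΔM|) = 10^5.039 = 109400

Star P is more luminous, by a factor of 109000.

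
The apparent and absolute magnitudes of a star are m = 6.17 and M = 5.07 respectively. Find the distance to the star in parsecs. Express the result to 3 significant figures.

Distance modulus: m − M = 6.17 − (5.07) = 1.100
m − M = 5 log₁₀ d − 5
log₁₀ d = (m − M)/5 + 1 = 1.2200
d = 10^1.2200 = 16.60 pc

d ≈ 16.6 pc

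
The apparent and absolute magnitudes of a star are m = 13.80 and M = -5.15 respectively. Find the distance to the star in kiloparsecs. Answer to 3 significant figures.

μ = m − M = 18.950
m − M = 5 log₁₀ d − 5
log₁₀ d = (m − M)/5 + 1 = 4.7900
d = 10^4.7900 = 61660 pc
= 61.66 kpc

d ≈ 61.7 kpc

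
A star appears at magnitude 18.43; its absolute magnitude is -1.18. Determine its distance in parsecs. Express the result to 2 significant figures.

Distance modulus: m − M = 18.43 − (-1.18) = 19.610
m − M = 5 log₁₀ d − 5
log₁₀ d = (m − M)/5 + 1 = 4.9220
d = 10^4.9220 = 83560 pc

d ≈ 84000 pc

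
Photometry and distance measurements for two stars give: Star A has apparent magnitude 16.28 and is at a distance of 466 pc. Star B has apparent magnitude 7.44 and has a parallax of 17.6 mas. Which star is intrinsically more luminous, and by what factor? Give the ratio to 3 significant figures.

Star B is more luminous, by a factor of 51.1.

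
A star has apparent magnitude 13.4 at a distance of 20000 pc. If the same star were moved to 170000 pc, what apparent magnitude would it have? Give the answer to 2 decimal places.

m ≈ 18.05

Flux ∝ 1/d², so Δm = 5 log₁₀(d₂/d₁) = 5 log₁₀(170000/20000) = 4.647
m₂ = m₁ + Δm = 13.4 + (4.647) = 18.047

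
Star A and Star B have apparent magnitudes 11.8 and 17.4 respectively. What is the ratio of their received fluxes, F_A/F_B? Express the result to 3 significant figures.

F_A/F_B ≈ 174

Magnitude difference = -5.6
Flux ratio = 10^(−0.4 Δm) = 10^(−0.4 × -5.6) = 10^2.240 = 173.8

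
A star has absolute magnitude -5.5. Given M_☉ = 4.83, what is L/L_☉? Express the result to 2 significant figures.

M − M_☉ = -5.5 − 4.83 = -10.330
L/L_☉ = 10^(−0.4 (M − M_☉)) = 10^4.132 = 13550

L/L_☉ ≈ 14000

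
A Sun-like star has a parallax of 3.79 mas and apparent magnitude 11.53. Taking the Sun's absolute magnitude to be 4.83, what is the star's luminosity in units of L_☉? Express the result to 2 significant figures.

L/L_☉ ≈ 1.5

d = 1/p = 1000/3.79 mas = 263.9 pc
M = m − 5 log₁₀ d + 5 = 11.53 − 5·2.4214 + 5 = 4.423
M − M_☉ = 4.423 − 4.83 = -0.407
L/L_☉ = 10^(−0.4 × -0.407) = 1.455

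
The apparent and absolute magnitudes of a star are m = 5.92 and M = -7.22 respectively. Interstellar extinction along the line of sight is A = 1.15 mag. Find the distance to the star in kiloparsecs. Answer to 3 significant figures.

d ≈ 2.50 kpc

m − M = 5 log₁₀(d/10 pc) + A  ⇒  5.92 − (-7.22) − 1.15 = 5 log₁₀(d/10)
11.990 = 5 log₁₀(d/10)
log₁₀ d = (m − M − A)/5 + 1 = 3.3980
d = 10^3.3980 = 2500 pc
= 2.500 kpc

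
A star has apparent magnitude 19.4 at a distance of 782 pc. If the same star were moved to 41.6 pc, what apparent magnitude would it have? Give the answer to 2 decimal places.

Flux ∝ 1/d², so Δm = 5 log₁₀(d₂/d₁) = 5 log₁₀(41.6/782) = -6.371
m₂ = m₁ + Δm = 19.4 + (-6.371) = 13.029

m ≈ 13.03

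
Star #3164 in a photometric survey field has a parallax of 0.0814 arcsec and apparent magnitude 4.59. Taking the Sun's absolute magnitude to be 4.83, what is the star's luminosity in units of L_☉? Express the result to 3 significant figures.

L/L_☉ ≈ 1.88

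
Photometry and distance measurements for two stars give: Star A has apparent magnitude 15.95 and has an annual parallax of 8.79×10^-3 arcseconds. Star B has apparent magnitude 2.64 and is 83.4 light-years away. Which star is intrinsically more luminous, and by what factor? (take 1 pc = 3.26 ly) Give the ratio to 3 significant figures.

Star B is more luminous, by a factor of 10700.

Star A: d = 1/p = 1/8.79×10^-3″ = 113.8 pc
Star A: M = m − 5 log₁₀ d + 5 = 15.95 − 5·2.0560 + 5 = 10.670
Star B: d = 83.4 ly / 3.26 = 25.58 pc
Star B: M = m − 5 log₁₀ d + 5 = 2.64 − 5·1.4079 + 5 = 0.600
ΔM = M_A − M_B = 10.670 − (0.600) = 10.070; smaller M is more luminous → Star B.
L ratio = 10^(0.4 |ΔM|) = 10^4.028 = 10660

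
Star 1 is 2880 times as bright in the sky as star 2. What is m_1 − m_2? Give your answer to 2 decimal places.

Pogson: Δm = −2.5 log₁₀(ratio) = −2.5 log₁₀(2880) = −2.5 × 3.4594 = -8.648
Star 1 is brighter, so it has the smaller magnitude: the difference is negative.

m_1 − m_2 ≈ -8.65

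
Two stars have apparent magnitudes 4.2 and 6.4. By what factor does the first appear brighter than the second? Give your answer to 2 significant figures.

7.6

Magnitude difference = -2.2
Flux ratio = 10^(−0.4 Δm) = 10^(−0.4 × -2.2) = 10^0.880 = 7.586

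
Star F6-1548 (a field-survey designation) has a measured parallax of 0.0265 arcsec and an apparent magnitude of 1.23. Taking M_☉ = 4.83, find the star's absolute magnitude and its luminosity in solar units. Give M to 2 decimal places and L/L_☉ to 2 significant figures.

M ≈ -1.65; L/L_☉ ≈ 390

d = 1/p = 1/0.0265″ = 37.74 pc
M = m − 5 log₁₀ d + 5 = 1.23 − 5·1.5768 + 5 = -1.654
M − M_☉ = -1.654 − 4.83 = -6.484
L/L_☉ = 10^(−0.4 × -6.484) = 392.2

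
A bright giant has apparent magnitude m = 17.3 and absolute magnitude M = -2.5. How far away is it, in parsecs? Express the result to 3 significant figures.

d ≈ 91200 pc

μ = m − M = 19.800
m − M = 5 log₁₀ d − 5
log₁₀ d = (m − M)/5 + 1 = 4.9600
d = 10^4.9600 = 91200 pc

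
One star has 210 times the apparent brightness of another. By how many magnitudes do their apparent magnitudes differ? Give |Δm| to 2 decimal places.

|Δm| ≈ 5.81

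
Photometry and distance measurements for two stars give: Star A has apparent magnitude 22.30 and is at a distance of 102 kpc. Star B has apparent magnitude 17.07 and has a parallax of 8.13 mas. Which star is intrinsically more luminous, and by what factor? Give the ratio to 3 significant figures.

Star A: d = 102 kpc = 102000 pc
Star A: M = m − 5 log₁₀ d + 5 = 22.30 − 5·5.0086 + 5 = 2.257
Star B: p = 8.13 mas = 8.13×10^-3″ → d = 1/p = 123.0 pc
Star B: M = m − 5 log₁₀ d + 5 = 17.07 − 5·2.0899 + 5 = 11.620
ΔM = M_A − M_B = 2.257 − (11.620) = -9.363; smaller M is more luminous → Star A.
L ratio = 10^(0.4 |ΔM|) = 10^3.745 = 5564

Star A is more luminous, by a factor of 5560.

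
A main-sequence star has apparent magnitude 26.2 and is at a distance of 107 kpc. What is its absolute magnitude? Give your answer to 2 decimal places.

d = 107 kpc = 107000 pc
5 log₁₀(d/10 pc) = 5 log₁₀(107000) − 5 = 20.147
M = m − 5 log₁₀(d/10) = 26.2 − 20.147 = 6.053

M ≈ 6.05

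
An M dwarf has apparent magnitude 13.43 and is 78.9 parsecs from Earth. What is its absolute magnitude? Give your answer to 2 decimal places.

M ≈ 8.94

5 log₁₀(d/10 pc) = 5 log₁₀(78.90) − 5 = 4.485
M = m − 5 log₁₀(d/10) = 13.43 − 4.485 = 8.945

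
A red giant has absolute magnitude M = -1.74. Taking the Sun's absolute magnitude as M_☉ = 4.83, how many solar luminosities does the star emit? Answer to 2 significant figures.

L/L_☉ ≈ 420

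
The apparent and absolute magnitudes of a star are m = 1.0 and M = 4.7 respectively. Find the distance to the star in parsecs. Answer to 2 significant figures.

d ≈ 1.8 pc

Distance modulus: m − M = 1.0 − (4.7) = -3.700
m − M = 5 log₁₀ d − 5
log₁₀ d = (m − M)/5 + 1 = 0.2600
d = 10^0.2600 = 1.820 pc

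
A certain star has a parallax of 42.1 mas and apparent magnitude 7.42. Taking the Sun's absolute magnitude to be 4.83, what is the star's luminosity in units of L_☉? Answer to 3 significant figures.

L/L_☉ ≈ 0.519

d = 1/p = 1000/42.1 mas = 23.75 pc
M = m − 5 log₁₀ d + 5 = 7.42 − 5·1.3757 + 5 = 5.541
M − M_☉ = 5.541 − 4.83 = 0.711
L/L_☉ = 10^(−0.4 × 0.711) = 0.5193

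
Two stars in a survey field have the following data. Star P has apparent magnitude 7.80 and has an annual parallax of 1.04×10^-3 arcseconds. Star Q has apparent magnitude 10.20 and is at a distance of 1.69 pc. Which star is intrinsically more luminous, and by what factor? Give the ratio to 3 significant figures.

Star P: d = 1/p = 1/1.04×10^-3″ = 961.5 pc
Star P: M = m − 5 log₁₀ d + 5 = 7.80 − 5·2.9830 + 5 = -2.115
Star Q: M = m − 5 log₁₀ d + 5 = 10.20 − 5·0.2279 + 5 = 14.061
ΔM = M_P − M_Q = -2.115 − (14.061) = -16.175; smaller M is more luminous → Star P.
L ratio = 10^(0.4 |ΔM|) = 10^6.470 = 2.952×10^6

Star P is more luminous, by a factor of 2.95×10^6.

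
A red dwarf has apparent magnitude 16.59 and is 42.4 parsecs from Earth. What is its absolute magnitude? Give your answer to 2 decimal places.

M ≈ 13.45

5 log₁₀(d/10 pc) = 5 log₁₀(42.40) − 5 = 3.137
M = m − 5 log₁₀(d/10) = 16.59 − 3.137 = 13.453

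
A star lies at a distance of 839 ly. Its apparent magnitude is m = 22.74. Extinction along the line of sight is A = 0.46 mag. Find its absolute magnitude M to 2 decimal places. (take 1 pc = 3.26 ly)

M ≈ 15.23

d = 839 ly / 3.26 = 257.4 pc
5 log₁₀(d/10 pc) = 5 log₁₀(257.4) − 5 = 7.053
M = m − 5 log₁₀(d/10) − A = 22.74 − 7.053 − 0.46 = 15.227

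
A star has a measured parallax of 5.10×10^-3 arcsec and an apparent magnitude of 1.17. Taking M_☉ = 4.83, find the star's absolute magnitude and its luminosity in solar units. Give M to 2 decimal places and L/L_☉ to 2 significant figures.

d = 1/p = 1/5.10×10^-3″ = 196.1 pc
M = m − 5 log₁₀ d + 5 = 1.17 − 5·2.2924 + 5 = -5.292
M − M_☉ = -5.292 − 4.83 = -10.122
L/L_☉ = 10^(−0.4 × -10.122) = 11190

M ≈ -5.29; L/L_☉ ≈ 11000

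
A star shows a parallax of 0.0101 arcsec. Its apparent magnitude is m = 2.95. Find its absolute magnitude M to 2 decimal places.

M ≈ -2.03

d = 1/p = 1/0.0101″ = 99.01 pc
5 log₁₀(d/10 pc) = 5 log₁₀(99.01) − 5 = 4.978
M = m − 5 log₁₀(d/10) = 2.95 − 4.978 = -2.028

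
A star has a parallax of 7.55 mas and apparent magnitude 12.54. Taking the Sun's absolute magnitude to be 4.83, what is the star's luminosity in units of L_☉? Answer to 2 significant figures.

L/L_☉ ≈ 0.14

d = 1/p = 1000/7.55 mas = 132.5 pc
M = m − 5 log₁₀ d + 5 = 12.54 − 5·2.1221 + 5 = 6.930
M − M_☉ = 6.930 − 4.83 = 2.100
L/L_☉ = 10^(−0.4 × 2.100) = 0.1446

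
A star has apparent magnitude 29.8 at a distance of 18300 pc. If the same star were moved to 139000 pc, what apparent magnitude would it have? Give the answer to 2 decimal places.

m ≈ 34.20

Flux ∝ 1/d², so Δm = 5 log₁₀(d₂/d₁) = 5 log₁₀(139000/18300) = 4.403
m₂ = m₁ + Δm = 29.8 + (4.403) = 34.203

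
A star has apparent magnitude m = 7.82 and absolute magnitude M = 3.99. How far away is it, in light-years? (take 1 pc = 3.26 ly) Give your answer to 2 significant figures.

d ≈ 190 ly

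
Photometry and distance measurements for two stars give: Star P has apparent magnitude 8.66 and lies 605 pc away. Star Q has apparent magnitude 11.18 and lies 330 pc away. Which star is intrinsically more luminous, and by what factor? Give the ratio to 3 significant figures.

Star P is more luminous, by a factor of 34.2.

Star P: M = m − 5 log₁₀ d + 5 = 8.66 − 5·2.7818 + 5 = -0.249
Star Q: M = m − 5 log₁₀ d + 5 = 11.18 − 5·2.5185 + 5 = 3.587
ΔM = M_P − M_Q = -0.249 − (3.587) = -3.836; smaller M is more luminous → Star P.
L ratio = 10^(0.4 |ΔM|) = 10^1.534 = 34.24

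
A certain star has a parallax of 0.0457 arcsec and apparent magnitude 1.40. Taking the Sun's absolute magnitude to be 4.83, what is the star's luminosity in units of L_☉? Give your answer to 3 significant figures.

L/L_☉ ≈ 113

d = 1/p = 1/0.0457″ = 21.88 pc
M = m − 5 log₁₀ d + 5 = 1.40 − 5·1.3401 + 5 = -0.300
M − M_☉ = -0.300 − 4.83 = -5.130
L/L_☉ = 10^(−0.4 × -5.130) = 112.8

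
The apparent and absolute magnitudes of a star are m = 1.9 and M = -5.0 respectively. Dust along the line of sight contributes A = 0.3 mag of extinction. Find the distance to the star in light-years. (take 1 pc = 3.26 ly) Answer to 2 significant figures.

m − M = 5 log₁₀(d/10 pc) + A  ⇒  1.9 − (-5.0) − 0.3 = 5 log₁₀(d/10)
6.600 = 5 log₁₀(d/10)
log₁₀ d = (m − M − A)/5 + 1 = 2.3200
d = 10^2.3200 = 208.9 pc
= 681.1 ly

d ≈ 680 ly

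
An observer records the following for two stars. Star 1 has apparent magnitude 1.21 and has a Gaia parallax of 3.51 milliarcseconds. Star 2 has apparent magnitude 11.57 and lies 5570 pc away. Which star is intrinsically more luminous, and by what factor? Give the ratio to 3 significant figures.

Star 1 is more luminous, by a factor of 36.4.

Star 1: p = 3.51 mas = 3.51×10^-3″ → d = 1/p = 284.9 pc
Star 1: M = m − 5 log₁₀ d + 5 = 1.21 − 5·2.4547 + 5 = -6.063
Star 2: M = m − 5 log₁₀ d + 5 = 11.57 − 5·3.7459 + 5 = -2.159
ΔM = M_1 − M_2 = -6.063 − (-2.159) = -3.904; smaller M is more luminous → Star 1.
L ratio = 10^(0.4 |ΔM|) = 10^1.562 = 36.45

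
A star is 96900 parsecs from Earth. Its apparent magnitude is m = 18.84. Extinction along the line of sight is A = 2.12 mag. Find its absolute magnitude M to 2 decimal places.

5 log₁₀(d/10 pc) = 5 log₁₀(96900) − 5 = 19.932
M = m − 5 log₁₀(d/10) − A = 18.84 − 19.932 − 2.12 = -3.212

M ≈ -3.21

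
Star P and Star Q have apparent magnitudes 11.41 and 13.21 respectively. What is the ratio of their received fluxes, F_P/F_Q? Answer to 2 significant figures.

F_P/F_Q ≈ 5.2

Magnitude difference = -1.80
Flux ratio = 10^(−0.4 Δm) = 10^(−0.4 × -1.80) = 10^0.720 = 5.248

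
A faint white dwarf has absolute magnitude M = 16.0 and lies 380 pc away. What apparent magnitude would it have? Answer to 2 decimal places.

m ≈ 23.90

m = M + 5 log₁₀ d − 5 = 16.0 + 5·2.5798 − 5 = 23.899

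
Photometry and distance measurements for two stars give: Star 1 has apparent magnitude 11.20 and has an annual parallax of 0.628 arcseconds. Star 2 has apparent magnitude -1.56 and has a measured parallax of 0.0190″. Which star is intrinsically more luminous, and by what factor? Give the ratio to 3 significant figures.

Star 2 is more luminous, by a factor of 1.39×10^8.

Star 1: d = 1/p = 1/0.628″ = 1.592 pc
Star 1: M = m − 5 log₁₀ d + 5 = 11.20 − 5·0.2020 + 5 = 15.190
Star 2: d = 1/p = 1/0.0190″ = 52.63 pc
Star 2: M = m − 5 log₁₀ d + 5 = -1.56 − 5·1.7212 + 5 = -5.166
ΔM = M_1 − M_2 = 15.190 − (-5.166) = 20.356; smaller M is more luminous → Star 2.
L ratio = 10^(0.4 |ΔM|) = 10^8.142 = 1.388×10^8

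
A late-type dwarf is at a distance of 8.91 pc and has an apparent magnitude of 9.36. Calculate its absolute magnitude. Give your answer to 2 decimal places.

5 log₁₀(d/10 pc) = 5 log₁₀(8.910) − 5 = -0.251
M = m − 5 log₁₀(d/10) = 9.36 + 0.251 = 9.611

M ≈ 9.61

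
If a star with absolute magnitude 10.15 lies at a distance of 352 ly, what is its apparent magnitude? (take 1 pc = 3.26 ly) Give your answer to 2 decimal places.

d = 352 ly / 3.26 = 108.0 pc
m = M + 5 log₁₀ d − 5 = 10.15 + 5·2.0333 − 5 = 15.317

m ≈ 15.32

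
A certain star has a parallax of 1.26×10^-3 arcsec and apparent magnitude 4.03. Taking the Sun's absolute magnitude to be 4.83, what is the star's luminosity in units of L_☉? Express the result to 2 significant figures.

d = 1/p = 1/1.26×10^-3″ = 793.7 pc
M = m − 5 log₁₀ d + 5 = 4.03 − 5·2.8996 + 5 = -5.468
M − M_☉ = -5.468 − 4.83 = -10.298
L/L_☉ = 10^(−0.4 × -10.298) = 13160

L/L_☉ ≈ 13000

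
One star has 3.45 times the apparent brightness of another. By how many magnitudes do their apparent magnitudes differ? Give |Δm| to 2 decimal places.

|Δm| ≈ 1.34

Pogson: Δm = −2.5 log₁₀(ratio) = −2.5 log₁₀(3.45) = −2.5 × 0.5378 = -1.345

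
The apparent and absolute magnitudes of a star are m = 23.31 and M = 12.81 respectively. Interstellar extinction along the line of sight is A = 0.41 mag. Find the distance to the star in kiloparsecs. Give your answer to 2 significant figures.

m − M = 5 log₁₀(d/10 pc) + A  ⇒  23.31 − (12.81) − 0.41 = 5 log₁₀(d/10)
10.090 = 5 log₁₀(d/10)
log₁₀ d = (m − M − A)/5 + 1 = 3.0180
d = 10^3.0180 = 1042 pc
= 1.042 kpc

d ≈ 1.0 kpc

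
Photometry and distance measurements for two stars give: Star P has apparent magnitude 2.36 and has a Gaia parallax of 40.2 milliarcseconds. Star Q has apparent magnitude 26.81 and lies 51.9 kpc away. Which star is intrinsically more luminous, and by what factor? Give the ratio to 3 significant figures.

Star P is more luminous, by a factor of 1380.

Star P: p = 40.2 mas = 0.0402″ → d = 1/p = 24.88 pc
Star P: M = m − 5 log₁₀ d + 5 = 2.36 − 5·1.3958 + 5 = 0.381
Star Q: d = 51.9 kpc = 51900 pc
Star Q: M = m − 5 log₁₀ d + 5 = 26.81 − 5·4.7152 + 5 = 8.234
ΔM = M_P − M_Q = 0.381 − (8.234) = -7.853; smaller M is more luminous → Star P.
L ratio = 10^(0.4 |ΔM|) = 10^3.141 = 1384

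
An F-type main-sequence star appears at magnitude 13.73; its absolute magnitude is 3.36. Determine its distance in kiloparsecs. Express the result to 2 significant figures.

Distance modulus: m − M = 13.73 − (3.36) = 10.370
m − M = 5 log₁₀ d − 5
log₁₀ d = (m − M)/5 + 1 = 3.0740
d = 10^3.0740 = 1186 pc
= 1.186 kpc

d ≈ 1.2 kpc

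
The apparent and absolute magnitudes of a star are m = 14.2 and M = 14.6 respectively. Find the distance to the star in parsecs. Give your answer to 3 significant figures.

μ = m − M = -0.400
m − M = 5 log₁₀ d − 5
log₁₀ d = (m − M)/5 + 1 = 0.9200
d = 10^0.9200 = 8.318 pc

d ≈ 8.32 pc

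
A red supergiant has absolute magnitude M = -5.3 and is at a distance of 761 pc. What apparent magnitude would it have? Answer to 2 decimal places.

m ≈ 4.11

m = M + 5 log₁₀ d − 5 = -5.3 + 5·2.8814 − 5 = 4.107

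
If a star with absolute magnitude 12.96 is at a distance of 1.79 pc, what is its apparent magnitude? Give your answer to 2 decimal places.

m = M + 5 log₁₀ d − 5 = 12.96 + 5·0.2529 − 5 = 9.224

m ≈ 9.22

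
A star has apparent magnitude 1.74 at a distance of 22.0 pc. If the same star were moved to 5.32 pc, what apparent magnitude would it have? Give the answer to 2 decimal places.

Flux ∝ 1/d², so Δm = 5 log₁₀(d₂/d₁) = 5 log₁₀(5.32/22.0) = -3.083
m₂ = m₁ + Δm = 1.74 + (-3.083) = -1.343

m ≈ -1.34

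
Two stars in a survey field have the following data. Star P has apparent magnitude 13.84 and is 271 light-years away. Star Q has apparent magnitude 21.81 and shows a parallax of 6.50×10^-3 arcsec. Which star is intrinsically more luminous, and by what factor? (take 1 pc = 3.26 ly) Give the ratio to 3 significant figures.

Star P: d = 271 ly / 3.26 = 83.13 pc
Star P: M = m − 5 log₁₀ d + 5 = 13.84 − 5·1.9198 + 5 = 9.241
Star Q: d = 1/p = 1/6.50×10^-3″ = 153.8 pc
Star Q: M = m − 5 log₁₀ d + 5 = 21.81 − 5·2.1871 + 5 = 15.875
ΔM = M_P − M_Q = 9.241 − (15.875) = -6.633; smaller M is more luminous → Star P.
L ratio = 10^(0.4 |ΔM|) = 10^2.653 = 450.1

Star P is more luminous, by a factor of 450.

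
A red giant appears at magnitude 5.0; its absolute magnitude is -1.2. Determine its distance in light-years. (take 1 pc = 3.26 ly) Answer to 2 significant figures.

d ≈ 570 ly

Distance modulus: m − M = 5.0 − (-1.2) = 6.200
m − M = 5 log₁₀ d − 5
log₁₀ d = (m − M)/5 + 1 = 2.2400
d = 10^2.2400 = 173.8 pc
= 566.5 ly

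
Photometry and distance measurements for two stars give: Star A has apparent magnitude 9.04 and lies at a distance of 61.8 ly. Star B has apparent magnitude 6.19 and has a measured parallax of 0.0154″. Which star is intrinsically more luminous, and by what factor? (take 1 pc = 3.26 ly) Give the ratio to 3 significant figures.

Star B is more luminous, by a factor of 162.

Star A: d = 61.8 ly / 3.26 = 18.96 pc
Star A: M = m − 5 log₁₀ d + 5 = 9.04 − 5·1.2778 + 5 = 7.651
Star B: d = 1/p = 1/0.0154″ = 64.94 pc
Star B: M = m − 5 log₁₀ d + 5 = 6.19 − 5·1.8125 + 5 = 2.128
ΔM = M_A − M_B = 7.651 − (2.128) = 5.524; smaller M is more luminous → Star B.
L ratio = 10^(0.4 |ΔM|) = 10^2.209 = 162.0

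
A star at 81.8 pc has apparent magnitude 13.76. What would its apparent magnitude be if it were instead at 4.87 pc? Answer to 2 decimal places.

m ≈ 7.63

Flux ∝ 1/d², so Δm = 5 log₁₀(d₂/d₁) = 5 log₁₀(4.87/81.8) = -6.126
m₂ = m₁ + Δm = 13.76 + (-6.126) = 7.634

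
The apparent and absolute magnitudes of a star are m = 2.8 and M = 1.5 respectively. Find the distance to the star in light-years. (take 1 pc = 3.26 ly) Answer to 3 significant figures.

d ≈ 59.3 ly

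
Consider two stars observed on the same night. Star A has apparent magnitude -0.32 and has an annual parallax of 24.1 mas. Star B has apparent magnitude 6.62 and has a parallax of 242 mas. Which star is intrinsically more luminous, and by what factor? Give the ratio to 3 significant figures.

Star A is more luminous, by a factor of 60200.

Star A: p = 24.1 mas = 0.0241″ → d = 1/p = 41.49 pc
Star A: M = m − 5 log₁₀ d + 5 = -0.32 − 5·1.6180 + 5 = -3.410
Star B: p = 242 mas = 0.242″ → d = 1/p = 4.132 pc
Star B: M = m − 5 log₁₀ d + 5 = 6.62 − 5·0.6162 + 5 = 8.539
ΔM = M_A − M_B = -3.410 − (8.539) = -11.949; smaller M is more luminous → Star A.
L ratio = 10^(0.4 |ΔM|) = 10^4.780 = 60200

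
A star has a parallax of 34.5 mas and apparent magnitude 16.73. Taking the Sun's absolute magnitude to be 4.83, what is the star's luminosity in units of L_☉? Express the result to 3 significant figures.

d = 1/p = 1000/34.5 mas = 28.99 pc
M = m − 5 log₁₀ d + 5 = 16.73 − 5·1.4622 + 5 = 14.419
M − M_☉ = 14.419 − 4.83 = 9.589
L/L_☉ = 10^(−0.4 × 9.589) = 1.460×10^-4

L/L_☉ ≈ 1.46×10^-4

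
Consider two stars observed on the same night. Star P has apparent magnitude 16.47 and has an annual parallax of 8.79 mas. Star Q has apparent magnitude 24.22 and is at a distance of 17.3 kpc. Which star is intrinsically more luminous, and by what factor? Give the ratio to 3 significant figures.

Star P: p = 8.79 mas = 8.79×10^-3″ → d = 1/p = 113.8 pc
Star P: M = m − 5 log₁₀ d + 5 = 16.47 − 5·2.0560 + 5 = 11.190
Star Q: d = 17.3 kpc = 17300 pc
Star Q: M = m − 5 log₁₀ d + 5 = 24.22 − 5·4.2380 + 5 = 8.030
ΔM = M_P − M_Q = 11.190 − (8.030) = 3.160; smaller M is more luminous → Star Q.
L ratio = 10^(0.4 |ΔM|) = 10^1.264 = 18.37

Star Q is more luminous, by a factor of 18.4.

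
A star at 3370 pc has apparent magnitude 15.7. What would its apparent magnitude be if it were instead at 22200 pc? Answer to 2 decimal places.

m ≈ 19.79

Flux ∝ 1/d², so Δm = 5 log₁₀(d₂/d₁) = 5 log₁₀(22200/3370) = 4.094
m₂ = m₁ + Δm = 15.7 + (4.094) = 19.794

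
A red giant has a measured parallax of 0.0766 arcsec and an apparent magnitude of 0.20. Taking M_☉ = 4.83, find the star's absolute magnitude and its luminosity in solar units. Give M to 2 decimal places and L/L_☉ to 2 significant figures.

M ≈ -0.38; L/L_☉ ≈ 120

d = 1/p = 1/0.0766″ = 13.05 pc
M = m − 5 log₁₀ d + 5 = 0.20 − 5·1.1158 + 5 = -0.379
M − M_☉ = -0.379 − 4.83 = -5.209
L/L_☉ = 10^(−0.4 × -5.209) = 121.2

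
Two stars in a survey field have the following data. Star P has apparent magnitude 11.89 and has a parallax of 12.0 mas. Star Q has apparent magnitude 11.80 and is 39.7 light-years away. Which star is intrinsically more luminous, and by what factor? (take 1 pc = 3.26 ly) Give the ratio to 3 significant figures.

Star P: p = 12.0 mas = 0.0120″ → d = 1/p = 83.33 pc
Star P: M = m − 5 log₁₀ d + 5 = 11.89 − 5·1.9208 + 5 = 7.286
Star Q: d = 39.7 ly / 3.26 = 12.18 pc
Star Q: M = m − 5 log₁₀ d + 5 = 11.80 − 5·1.0856 + 5 = 11.372
ΔM = M_P − M_Q = 7.286 − (11.372) = -4.086; smaller M is more luminous → Star P.
L ratio = 10^(0.4 |ΔM|) = 10^1.634 = 43.10

Star P is more luminous, by a factor of 43.1.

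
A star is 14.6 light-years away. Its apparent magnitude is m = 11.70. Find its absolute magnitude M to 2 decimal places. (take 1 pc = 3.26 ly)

M ≈ 13.44

d = 14.6 ly / 3.26 = 4.479 pc
5 log₁₀(d/10 pc) = 5 log₁₀(4.479) − 5 = -1.744
M = m − 5 log₁₀(d/10) = 11.70 + 1.744 = 13.444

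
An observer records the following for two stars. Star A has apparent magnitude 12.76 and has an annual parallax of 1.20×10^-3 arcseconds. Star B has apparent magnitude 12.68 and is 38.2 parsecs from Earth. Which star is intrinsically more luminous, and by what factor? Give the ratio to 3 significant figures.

Star A: d = 1/p = 1/1.20×10^-3″ = 833.3 pc
Star A: M = m − 5 log₁₀ d + 5 = 12.76 − 5·2.9208 + 5 = 3.156
Star B: M = m − 5 log₁₀ d + 5 = 12.68 − 5·1.5821 + 5 = 9.770
ΔM = M_A − M_B = 3.156 − (9.770) = -6.614; smaller M is more luminous → Star A.
L ratio = 10^(0.4 |ΔM|) = 10^2.646 = 442.1

Star A is more luminous, by a factor of 442.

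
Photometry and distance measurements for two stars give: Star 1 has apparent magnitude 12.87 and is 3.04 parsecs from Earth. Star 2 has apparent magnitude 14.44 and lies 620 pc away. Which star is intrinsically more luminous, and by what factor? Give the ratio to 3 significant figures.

Star 1: M = m − 5 log₁₀ d + 5 = 12.87 − 5·0.4829 + 5 = 15.456
Star 2: M = m − 5 log₁₀ d + 5 = 14.44 − 5·2.7924 + 5 = 5.478
ΔM = M_1 − M_2 = 15.456 − (5.478) = 9.978; smaller M is more luminous → Star 2.
L ratio = 10^(0.4 |ΔM|) = 10^3.991 = 9796

Star 2 is more luminous, by a factor of 9800.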